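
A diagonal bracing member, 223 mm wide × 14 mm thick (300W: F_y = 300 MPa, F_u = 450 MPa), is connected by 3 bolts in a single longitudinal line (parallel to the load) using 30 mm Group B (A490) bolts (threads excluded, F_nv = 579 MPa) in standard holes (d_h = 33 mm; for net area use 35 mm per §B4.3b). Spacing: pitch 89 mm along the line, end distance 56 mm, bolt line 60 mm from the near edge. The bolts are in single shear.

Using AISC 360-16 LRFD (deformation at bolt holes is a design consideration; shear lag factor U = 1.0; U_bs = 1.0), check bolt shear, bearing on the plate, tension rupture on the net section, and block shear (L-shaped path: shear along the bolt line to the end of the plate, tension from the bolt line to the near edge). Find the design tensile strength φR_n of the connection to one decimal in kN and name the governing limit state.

Bolt shear: A_b = π(30)²/4 = 706.86 mm². φR_n = 0.75 × 579 × 706.86 × 3 × 1 = 920.9 kN.
Bearing (14 mm plate, F_u = 450 MPa): end bolts L_c = 56 − 33/2 = 39.5, R_n = min(1.2×39.5×14×450, 2.4×30×14×450) = 298.62 kN/bolt; interior L_c = 89 − 33 = 56, R_n = 423.36 kN/bolt. φR_n = 0.75 × (1×298.62 + 2×423.36) = 859.0 kN.
Tension rupture (net): A_n = (223 − 1×35)×14 = 2632 mm² (U = 1.0, A_e = A_n). φR_n = 0.75 × 450 × 2632 = 888.3 kN.
Block shear: shear path 1×[56+2×89] = 1×234 mm, A_gv = 3276, A_nv = 1×(234 − 2.5×35)×14 = 2051 mm²; tension to near edge: (60 − 0.5×35)×14 = 595 mm². R_n = min(0.6×450×2051, 0.6×300×3276) + 1.0×450×595 = min(553.77, 589.68) + 267.75 = 821.52 kN. φR_n = 0.75 × 821.52 = 616.1 kN.
Governing: min(920.9, 859.0, 888.3, 616.1) = 616.1 kN → block shear.

616.1 kN (block shear governs)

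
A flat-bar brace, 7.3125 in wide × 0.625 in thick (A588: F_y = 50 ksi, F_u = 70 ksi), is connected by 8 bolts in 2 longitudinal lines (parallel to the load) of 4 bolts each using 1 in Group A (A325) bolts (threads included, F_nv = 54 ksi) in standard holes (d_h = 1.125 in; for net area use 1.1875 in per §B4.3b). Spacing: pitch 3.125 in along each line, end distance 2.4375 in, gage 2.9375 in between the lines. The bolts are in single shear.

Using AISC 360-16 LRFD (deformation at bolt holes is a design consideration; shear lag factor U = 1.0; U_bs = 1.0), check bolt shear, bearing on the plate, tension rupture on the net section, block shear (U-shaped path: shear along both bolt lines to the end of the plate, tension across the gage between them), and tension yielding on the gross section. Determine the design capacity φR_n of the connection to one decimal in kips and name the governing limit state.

162.0 kips (net-section rupture governs)

Bolt shear: A_b = π(1)²/4 = 0.7854 in². φR_n = 0.75 × 54 × 0.7854 × 8 × 1 = 254.5 kips.
Bearing (0.625 in plate, F_u = 70 ksi): end bolts L_c = 2.4375 − 1.125/2 = 1.875, R_n = min(1.2×1.875×0.625×70, 2.4×1×0.625×70) = 98.438 kips/bolt; interior L_c = 3.125 − 1.125 = 2, R_n = 105 kips/bolt. φR_n = 0.75 × (2×98.438 + 6×105) = 620.2 kips.
Tension rupture (net): A_n = (7.3125 − 2×1.1875)×0.625 = 3.0859 in² (U = 1.0, A_e = A_n). φR_n = 0.75 × 70 × 3.0859 = 162.0 kips.
Block shear: shear path 2×[2.4375+3×3.125] = 2×11.8125 in, A_gv = 14.766, A_nv = 2×(11.8125 − 3.5×1.1875)×0.625 = 9.5703 in²; tension across gage: (2.9375 − 1×1.1875)×0.625 = 1.0938 in². R_n = min(0.6×70×9.5703, 0.6×50×14.766) + 1.0×70×1.0938 = min(401.95, 442.98) + 76.566 = 478.52 kips. φR_n = 0.75 × 478.52 = 358.9 kips.
Tension yield (gross): A_g = 7.3125×0.625 = 4.5703 in². φR_n = 0.90 × 50 × 4.5703 = 205.7 kips.
Governing: min(254.5, 620.2, 162.0, 358.9, 205.7) = 162.0 kips → net-section rupture.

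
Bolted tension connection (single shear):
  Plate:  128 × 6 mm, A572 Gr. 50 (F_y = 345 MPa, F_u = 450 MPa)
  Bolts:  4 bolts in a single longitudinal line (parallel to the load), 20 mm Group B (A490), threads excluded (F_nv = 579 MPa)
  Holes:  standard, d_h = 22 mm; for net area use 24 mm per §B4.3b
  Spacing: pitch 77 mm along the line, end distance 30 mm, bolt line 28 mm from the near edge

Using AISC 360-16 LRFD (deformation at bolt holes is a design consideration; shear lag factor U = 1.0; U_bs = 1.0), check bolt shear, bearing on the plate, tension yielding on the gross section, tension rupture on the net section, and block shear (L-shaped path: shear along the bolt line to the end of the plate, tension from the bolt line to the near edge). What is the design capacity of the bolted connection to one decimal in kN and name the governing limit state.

Bolt shear: A_b = π(20)²/4 = 314.16 mm². φR_n = 0.75 × 579 × 314.16 × 4 × 1 = 545.7 kN.
Bearing (6 mm plate, F_u = 450 MPa): end bolts L_c = 30 − 22/2 = 19, R_n = min(1.2×19×6×450, 2.4×20×6×450) = 61.56 kN/bolt; interior L_c = 77 − 22 = 55, R_n = 129.6 kN/bolt. φR_n = 0.75 × (1×61.56 + 3×129.6) = 337.8 kN.
Tension yield (gross): A_g = 128×6 = 768 mm². φR_n = 0.90 × 345 × 768 = 238.5 kN.
Tension rupture (net): A_n = (128 − 1×24)×6 = 624 mm² (U = 1.0, A_e = A_n). φR_n = 0.75 × 450 × 624 = 210.6 kN.
Block shear: shear path 1×[30+3×77] = 1×261 mm, A_gv = 1566, A_nv = 1×(261 − 3.5×24)×6 = 1062 mm²; tension to near edge: (28 − 0.5×24)×6 = 96 mm². R_n = min(0.6×450×1062, 0.6×345×1566) + 1.0×450×96 = min(286.74, 324.16) + 43.2 = 329.94 kN. φR_n = 0.75 × 329.94 = 247.5 kN.
Governing: min(545.7, 337.8, 238.5, 210.6, 247.5) = 210.6 kN → net-section rupture.

210.6 kN (net-section rupture governs)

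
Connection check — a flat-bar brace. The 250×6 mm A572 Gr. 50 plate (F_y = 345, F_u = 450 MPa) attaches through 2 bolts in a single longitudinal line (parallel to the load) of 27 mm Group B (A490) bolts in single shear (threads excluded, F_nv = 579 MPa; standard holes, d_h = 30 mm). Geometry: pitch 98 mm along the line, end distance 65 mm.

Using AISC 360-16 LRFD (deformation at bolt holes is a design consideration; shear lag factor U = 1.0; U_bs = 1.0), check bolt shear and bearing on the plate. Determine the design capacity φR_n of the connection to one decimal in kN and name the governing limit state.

252.7 kN (bearing governs)

Bolt shear: A_b = π(27)²/4 = 572.56 mm². φR_n = 0.75 × 579 × 572.56 × 2 × 1 = 497.3 kN.
Bearing (6 mm plate, F_u = 450 MPa): end bolts L_c = 65 − 30/2 = 50, R_n = min(1.2×50×6×450, 2.4×27×6×450) = 162 kN/bolt; interior L_c = 98 − 30 = 68, R_n = 174.96 kN/bolt. φR_n = 0.75 × (1×162 + 1×174.96) = 252.7 kN.
Governing: min(497.3, 252.7) = 252.7 kN → bearing.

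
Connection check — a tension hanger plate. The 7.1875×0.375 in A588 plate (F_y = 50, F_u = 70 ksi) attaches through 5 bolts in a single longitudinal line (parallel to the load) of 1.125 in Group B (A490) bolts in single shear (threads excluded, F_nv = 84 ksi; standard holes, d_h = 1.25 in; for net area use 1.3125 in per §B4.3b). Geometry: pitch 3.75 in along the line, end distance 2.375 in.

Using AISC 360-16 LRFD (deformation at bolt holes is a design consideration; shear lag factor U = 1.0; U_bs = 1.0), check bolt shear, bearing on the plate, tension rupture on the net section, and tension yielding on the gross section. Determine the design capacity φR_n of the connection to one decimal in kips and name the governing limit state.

Bolt shear: A_b = π(1.125)²/4 = 0.99402 in². φR_n = 0.75 × 84 × 0.99402 × 5 × 1 = 313.1 kips.
Bearing (0.375 in plate, F_u = 70 ksi): end bolts L_c = 2.375 − 1.25/2 = 1.75, R_n = min(1.2×1.75×0.375×70, 2.4×1.125×0.375×70) = 55.125 kips/bolt; interior L_c = 3.75 − 1.25 = 2.5, R_n = 70.875 kips/bolt. φR_n = 0.75 × (1×55.125 + 4×70.875) = 254.0 kips.
Tension rupture (net): A_n = (7.1875 − 1×1.3125)×0.375 = 2.2031 in² (U = 1.0, A_e = A_n). φR_n = 0.75 × 70 × 2.2031 = 115.7 kips.
Tension yield (gross): A_g = 7.1875×0.375 = 2.6953 in². φR_n = 0.90 × 50 × 2.6953 = 121.3 kips.
Governing: min(313.1, 254.0, 115.7, 121.3) = 115.7 kips → net-section rupture.

115.7 kips (net-section rupture governs)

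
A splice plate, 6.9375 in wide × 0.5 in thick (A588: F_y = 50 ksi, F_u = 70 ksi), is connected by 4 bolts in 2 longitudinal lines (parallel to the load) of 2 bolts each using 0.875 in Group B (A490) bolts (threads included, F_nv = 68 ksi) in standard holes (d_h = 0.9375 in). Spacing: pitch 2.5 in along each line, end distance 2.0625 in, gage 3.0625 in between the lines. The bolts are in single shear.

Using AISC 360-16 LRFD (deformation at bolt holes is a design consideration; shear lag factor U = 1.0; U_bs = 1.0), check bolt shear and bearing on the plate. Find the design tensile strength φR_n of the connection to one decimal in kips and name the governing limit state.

Bolt shear: A_b = π(0.875)²/4 = 0.60132 in². φR_n = 0.75 × 68 × 0.60132 × 4 × 1 = 122.7 kips.
Bearing (0.5 in plate, F_u = 70 ksi): end bolts L_c = 2.0625 − 0.9375/2 = 1.59375, R_n = min(1.2×1.59375×0.5×70, 2.4×0.875×0.5×70) = 66.938 kips/bolt; interior L_c = 2.5 − 0.9375 = 1.5625, R_n = 65.625 kips/bolt. φR_n = 0.75 × (2×66.938 + 2×65.625) = 198.8 kips.
Governing: min(122.7, 198.8) = 122.7 kips → bolt shear.

122.7 kips (bolt shear governs)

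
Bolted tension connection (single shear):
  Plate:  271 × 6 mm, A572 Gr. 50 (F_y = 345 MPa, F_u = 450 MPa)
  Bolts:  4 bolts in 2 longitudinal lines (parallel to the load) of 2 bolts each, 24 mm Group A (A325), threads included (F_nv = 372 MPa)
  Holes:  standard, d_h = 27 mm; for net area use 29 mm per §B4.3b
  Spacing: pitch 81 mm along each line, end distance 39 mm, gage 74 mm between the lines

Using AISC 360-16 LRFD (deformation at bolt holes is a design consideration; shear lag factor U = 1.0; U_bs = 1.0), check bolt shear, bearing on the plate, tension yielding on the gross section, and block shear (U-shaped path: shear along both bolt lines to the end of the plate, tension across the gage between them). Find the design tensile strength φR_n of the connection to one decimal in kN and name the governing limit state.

Bolt shear: A_b = π(24)²/4 = 452.39 mm². φR_n = 0.75 × 372 × 452.39 × 4 × 1 = 504.9 kN.
Bearing (6 mm plate, F_u = 450 MPa): end bolts L_c = 39 − 27/2 = 25.5, R_n = min(1.2×25.5×6×450, 2.4×24×6×450) = 82.62 kN/bolt; interior L_c = 81 − 27 = 54, R_n = 155.52 kN/bolt. φR_n = 0.75 × (2×82.62 + 2×155.52) = 357.2 kN.
Tension yield (gross): A_g = 271×6 = 1626 mm². φR_n = 0.90 × 345 × 1626 = 504.9 kN.
Block shear: shear path 2×[39+1×81] = 2×120 mm, A_gv = 1440, A_nv = 2×(120 − 1.5×29)×6 = 918 mm²; tension across gage: (74 − 1×29)×6 = 270 mm². R_n = min(0.6×450×918, 0.6×345×1440) + 1.0×450×270 = min(247.86, 298.08) + 121.5 = 369.36 kN. φR_n = 0.75 × 369.36 = 277.0 kN.
Governing: min(504.9, 357.2, 504.9, 277.0) = 277.0 kN → block shear.

277.0 kN (block shear governs)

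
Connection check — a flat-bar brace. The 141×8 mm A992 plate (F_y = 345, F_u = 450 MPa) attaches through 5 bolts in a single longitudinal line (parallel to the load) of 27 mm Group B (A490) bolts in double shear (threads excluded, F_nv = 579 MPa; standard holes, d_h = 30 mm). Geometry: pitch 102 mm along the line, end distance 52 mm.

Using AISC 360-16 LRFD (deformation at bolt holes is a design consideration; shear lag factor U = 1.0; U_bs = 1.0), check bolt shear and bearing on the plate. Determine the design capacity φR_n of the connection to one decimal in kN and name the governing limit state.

Bolt shear: A_b = π(27)²/4 = 572.56 mm². φR_n = 0.75 × 579 × 572.56 × 5 × 2 = 2486.3 kN.
Bearing (8 mm plate, F_u = 450 MPa): end bolts L_c = 52 − 30/2 = 37, R_n = min(1.2×37×8×450, 2.4×27×8×450) = 159.84 kN/bolt; interior L_c = 102 − 30 = 72, R_n = 233.28 kN/bolt. φR_n = 0.75 × (1×159.84 + 4×233.28) = 819.7 kN.
Governing: min(2486.3, 819.7) = 819.7 kN → bearing.

819.7 kN (bearing governs)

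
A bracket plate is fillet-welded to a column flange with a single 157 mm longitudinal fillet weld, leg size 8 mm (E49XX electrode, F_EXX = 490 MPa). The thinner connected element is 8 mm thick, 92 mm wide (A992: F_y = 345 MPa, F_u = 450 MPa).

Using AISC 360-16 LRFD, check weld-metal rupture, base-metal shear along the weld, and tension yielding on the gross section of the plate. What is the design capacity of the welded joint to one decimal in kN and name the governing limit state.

Weld metal: throat = 0.707×8 = 5.656 mm, L = 157 mm. φR_n = 0.75 × 0.6 × 490 × 5.656 × 157 = 195.8 kN.
Base metal shear (8 mm plate): yield φR_n = 1.0×0.6×345×8×157 = 260.0 kN; rupture φR_n = 0.75×0.6×450×8×157 = 254.3 kN; take 254.3 kN (rupture).
Tension yield (gross): A_g = 92×8 = 736 mm². φR_n = 0.90 × 345 × 736 = 228.5 kN.
Governing: min(195.8, 254.3, 228.5) = 195.8 kN → weld metal.

195.8 kN (weld metal governs)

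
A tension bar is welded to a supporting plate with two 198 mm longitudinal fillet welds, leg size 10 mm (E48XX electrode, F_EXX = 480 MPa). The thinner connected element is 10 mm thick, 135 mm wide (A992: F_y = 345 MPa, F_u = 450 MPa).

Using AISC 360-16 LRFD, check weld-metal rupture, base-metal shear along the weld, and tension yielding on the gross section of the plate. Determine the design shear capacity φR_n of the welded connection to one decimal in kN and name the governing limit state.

Weld metal: throat = 0.707×10 = 7.07 mm, L = 2×198 = 396 mm. φR_n = 0.75 × 0.6 × 480 × 7.07 × 396 = 604.7 kN.
Base metal shear (10 mm plate): yield φR_n = 1.0×0.6×345×10×396 = 819.7 kN; rupture φR_n = 0.75×0.6×450×10×396 = 801.9 kN; take 801.9 kN (rupture).
Tension yield (gross): A_g = 135×10 = 1350 mm². φR_n = 0.90 × 345 × 1350 = 419.2 kN.
Governing: min(604.7, 801.9, 419.2) = 419.2 kN → gross-section yield.

419.2 kN (gross-section yield governs)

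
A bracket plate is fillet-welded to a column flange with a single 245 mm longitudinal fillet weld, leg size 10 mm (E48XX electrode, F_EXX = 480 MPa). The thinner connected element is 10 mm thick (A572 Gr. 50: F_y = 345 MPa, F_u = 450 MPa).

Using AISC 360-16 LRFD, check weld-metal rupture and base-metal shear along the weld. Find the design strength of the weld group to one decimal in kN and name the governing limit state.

374.1 kN (weld metal governs)

Weld metal: throat = 0.707×10 = 7.07 mm, L = 245 mm. φR_n = 0.75 × 0.6 × 480 × 7.07 × 245 = 374.1 kN.
Base metal shear (10 mm plate): yield φR_n = 1.0×0.6×345×10×245 = 507.2 kN; rupture φR_n = 0.75×0.6×450×10×245 = 496.1 kN; take 496.1 kN (rupture).
Governing: min(374.1, 496.1) = 374.1 kN → weld metal.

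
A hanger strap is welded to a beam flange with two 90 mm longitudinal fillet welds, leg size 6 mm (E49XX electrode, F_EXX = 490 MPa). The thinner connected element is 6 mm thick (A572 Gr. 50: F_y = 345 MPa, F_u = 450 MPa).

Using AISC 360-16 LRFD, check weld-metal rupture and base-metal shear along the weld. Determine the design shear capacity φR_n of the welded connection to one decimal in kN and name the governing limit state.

Weld metal: throat = 0.707×6 = 4.242 mm, L = 2×90 = 180 mm. φR_n = 0.75 × 0.6 × 490 × 4.242 × 180 = 168.4 kN.
Base metal shear (6 mm plate): yield φR_n = 1.0×0.6×345×6×180 = 223.6 kN; rupture φR_n = 0.75×0.6×450×6×180 = 218.7 kN; take 218.7 kN (rupture).
Governing: min(168.4, 218.7) = 168.4 kN → weld metal.

168.4 kN (weld metal governs)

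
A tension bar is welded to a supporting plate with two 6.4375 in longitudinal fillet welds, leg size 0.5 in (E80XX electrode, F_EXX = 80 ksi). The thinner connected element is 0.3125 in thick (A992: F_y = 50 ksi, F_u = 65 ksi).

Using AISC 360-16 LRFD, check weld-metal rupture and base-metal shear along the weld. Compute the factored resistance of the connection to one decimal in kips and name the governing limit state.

117.7 kips (base-metal shear governs)

Weld metal: throat = 0.707×0.5 = 0.3535 in, L = 2×6.4375 = 12.875 in. φR_n = 0.75 × 0.6 × 80 × 0.3535 × 12.875 = 163.8 kips.
Base metal shear (0.3125 in plate): yield φR_n = 1.0×0.6×50×0.3125×12.875 = 120.7 kips; rupture φR_n = 0.75×0.6×65×0.3125×12.875 = 117.7 kips; take 117.7 kips (rupture).
Governing: min(163.8, 117.7) = 117.7 kips → base-metal shear.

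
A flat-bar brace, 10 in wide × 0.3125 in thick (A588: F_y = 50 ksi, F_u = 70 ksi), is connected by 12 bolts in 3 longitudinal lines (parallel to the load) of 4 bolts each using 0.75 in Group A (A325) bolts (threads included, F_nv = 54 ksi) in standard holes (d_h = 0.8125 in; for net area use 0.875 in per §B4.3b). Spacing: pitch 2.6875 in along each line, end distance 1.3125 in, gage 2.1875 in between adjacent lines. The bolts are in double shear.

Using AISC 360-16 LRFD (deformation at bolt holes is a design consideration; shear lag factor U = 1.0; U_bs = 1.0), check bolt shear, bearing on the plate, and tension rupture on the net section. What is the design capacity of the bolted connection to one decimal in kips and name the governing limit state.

Bolt shear: A_b = π(0.75)²/4 = 0.44179 in². φR_n = 0.75 × 54 × 0.44179 × 12 × 2 = 429.4 kips.
Bearing (0.3125 in plate, F_u = 70 ksi): end bolts L_c = 1.3125 − 0.8125/2 = 0.90625, R_n = min(1.2×0.90625×0.3125×70, 2.4×0.75×0.3125×70) = 23.789 kips/bolt; interior L_c = 2.6875 − 0.8125 = 1.875, R_n = 39.375 kips/bolt. φR_n = 0.75 × (3×23.789 + 9×39.375) = 319.3 kips.
Tension rupture (net): A_n = (10 − 3×0.875)×0.3125 = 2.3047 in² (U = 1.0, A_e = A_n). φR_n = 0.75 × 70 × 2.3047 = 121.0 kips.
Governing: min(429.4, 319.3, 121.0) = 121.0 kips → net-section rupture.

121.0 kips (net-section rupture governs)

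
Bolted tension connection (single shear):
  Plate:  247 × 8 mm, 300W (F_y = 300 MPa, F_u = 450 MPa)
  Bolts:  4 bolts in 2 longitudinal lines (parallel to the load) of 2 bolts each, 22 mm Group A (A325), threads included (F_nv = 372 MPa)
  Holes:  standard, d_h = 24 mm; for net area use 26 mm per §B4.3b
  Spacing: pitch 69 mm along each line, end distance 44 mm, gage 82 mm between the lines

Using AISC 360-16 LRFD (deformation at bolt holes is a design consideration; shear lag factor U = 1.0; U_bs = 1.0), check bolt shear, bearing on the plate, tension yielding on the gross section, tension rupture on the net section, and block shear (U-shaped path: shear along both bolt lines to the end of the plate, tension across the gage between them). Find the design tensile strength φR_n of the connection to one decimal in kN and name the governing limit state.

Bolt shear: A_b = π(22)²/4 = 380.13 mm². φR_n = 0.75 × 372 × 380.13 × 4 × 1 = 424.2 kN.
Bearing (8 mm plate, F_u = 450 MPa): end bolts L_c = 44 − 24/2 = 32, R_n = min(1.2×32×8×450, 2.4×22×8×450) = 138.24 kN/bolt; interior L_c = 69 − 24 = 45, R_n = 190.08 kN/bolt. φR_n = 0.75 × (2×138.24 + 2×190.08) = 492.5 kN.
Tension yield (gross): A_g = 247×8 = 1976 mm². φR_n = 0.90 × 300 × 1976 = 533.5 kN.
Tension rupture (net): A_n = (247 − 2×26)×8 = 1560 mm² (U = 1.0, A_e = A_n). φR_n = 0.75 × 450 × 1560 = 526.5 kN.
Block shear: shear path 2×[44+1×69] = 2×113 mm, A_gv = 1808, A_nv = 2×(113 − 1.5×26)×8 = 1184 mm²; tension across gage: (82 − 1×26)×8 = 448 mm². R_n = min(0.6×450×1184, 0.6×300×1808) + 1.0×450×448 = min(319.68, 325.44) + 201.6 = 521.28 kN. φR_n = 0.75 × 521.28 = 391.0 kN.
Governing: min(424.2, 492.5, 533.5, 526.5, 391.0) = 391.0 kN → block shear.

391.0 kN (block shear governs)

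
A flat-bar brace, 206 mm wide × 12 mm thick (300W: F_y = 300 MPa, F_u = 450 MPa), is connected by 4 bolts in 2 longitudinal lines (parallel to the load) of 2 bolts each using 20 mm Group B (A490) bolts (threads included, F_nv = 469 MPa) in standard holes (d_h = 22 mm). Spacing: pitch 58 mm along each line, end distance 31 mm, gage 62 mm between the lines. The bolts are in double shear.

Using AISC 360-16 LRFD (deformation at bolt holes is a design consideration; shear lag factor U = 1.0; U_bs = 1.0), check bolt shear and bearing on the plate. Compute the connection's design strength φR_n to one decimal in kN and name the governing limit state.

Bolt shear: A_b = π(20)²/4 = 314.16 mm². φR_n = 0.75 × 469 × 314.16 × 4 × 2 = 884.0 kN.
Bearing (12 mm plate, F_u = 450 MPa): end bolts L_c = 31 − 22/2 = 20, R_n = min(1.2×20×12×450, 2.4×20×12×450) = 129.6 kN/bolt; interior L_c = 58 − 22 = 36, R_n = 233.28 kN/bolt. φR_n = 0.75 × (2×129.6 + 2×233.28) = 544.3 kN.
Governing: min(884.0, 544.3) = 544.3 kN → bearing.

544.3 kN (bearing governs)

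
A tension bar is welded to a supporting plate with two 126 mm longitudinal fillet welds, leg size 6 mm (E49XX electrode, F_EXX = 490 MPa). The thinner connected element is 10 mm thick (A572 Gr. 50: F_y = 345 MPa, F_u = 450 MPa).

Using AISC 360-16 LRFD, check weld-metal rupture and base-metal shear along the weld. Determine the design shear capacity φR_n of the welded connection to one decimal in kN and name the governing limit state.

Weld metal: throat = 0.707×6 = 4.242 mm, L = 2×126 = 252 mm. φR_n = 0.75 × 0.6 × 490 × 4.242 × 252 = 235.7 kN.
Base metal shear (10 mm plate): yield φR_n = 1.0×0.6×345×10×252 = 521.6 kN; rupture φR_n = 0.75×0.6×450×10×252 = 510.3 kN; take 510.3 kN (rupture).
Governing: min(235.7, 510.3) = 235.7 kN → weld metal.

235.7 kN (weld metal governs)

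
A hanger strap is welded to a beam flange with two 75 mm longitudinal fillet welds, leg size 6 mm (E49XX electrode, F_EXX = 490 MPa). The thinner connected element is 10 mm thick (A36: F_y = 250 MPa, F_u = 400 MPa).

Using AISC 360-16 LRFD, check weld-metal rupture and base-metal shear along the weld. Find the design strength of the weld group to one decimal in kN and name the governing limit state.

140.3 kN (weld metal governs)

Weld metal: throat = 0.707×6 = 4.242 mm, L = 2×75 = 150 mm. φR_n = 0.75 × 0.6 × 490 × 4.242 × 150 = 140.3 kN.
Base metal shear (10 mm plate): yield φR_n = 1.0×0.6×250×10×150 = 225.0 kN; rupture φR_n = 0.75×0.6×400×10×150 = 270.0 kN; take 225.0 kN (yield).
Governing: min(140.3, 225.0) = 140.3 kN → weld metal.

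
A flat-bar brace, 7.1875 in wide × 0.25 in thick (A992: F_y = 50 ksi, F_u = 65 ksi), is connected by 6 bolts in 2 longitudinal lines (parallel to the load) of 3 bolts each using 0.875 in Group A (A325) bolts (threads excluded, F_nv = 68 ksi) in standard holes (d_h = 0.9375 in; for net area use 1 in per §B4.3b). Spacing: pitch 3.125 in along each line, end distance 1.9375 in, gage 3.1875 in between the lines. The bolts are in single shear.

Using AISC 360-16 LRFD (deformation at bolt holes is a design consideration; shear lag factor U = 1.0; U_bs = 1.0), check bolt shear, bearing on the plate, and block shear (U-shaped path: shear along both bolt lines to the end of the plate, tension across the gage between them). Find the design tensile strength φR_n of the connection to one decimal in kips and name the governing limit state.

109.8 kips (block shear governs)

Bolt shear: A_b = π(0.875)²/4 = 0.60132 in². φR_n = 0.75 × 68 × 0.60132 × 6 × 1 = 184.0 kips.
Bearing (0.25 in plate, F_u = 65 ksi): end bolts L_c = 1.9375 − 0.9375/2 = 1.46875, R_n = min(1.2×1.46875×0.25×65, 2.4×0.875×0.25×65) = 28.641 kips/bolt; interior L_c = 3.125 − 0.9375 = 2.1875, R_n = 34.125 kips/bolt. φR_n = 0.75 × (2×28.641 + 4×34.125) = 145.3 kips.
Block shear: shear path 2×[1.9375+2×3.125] = 2×8.1875 in, A_gv = 4.0938, A_nv = 2×(8.1875 − 2.5×1)×0.25 = 2.8438 in²; tension across gage: (3.1875 − 1×1)×0.25 = 0.54688 in². R_n = min(0.6×65×2.8438, 0.6×50×4.0938) + 1.0×65×0.54688 = min(110.91, 122.81) + 35.547 = 146.46 kips. φR_n = 0.75 × 146.46 = 109.8 kips.
Governing: min(184.0, 145.3, 109.8) = 109.8 kips → block shear.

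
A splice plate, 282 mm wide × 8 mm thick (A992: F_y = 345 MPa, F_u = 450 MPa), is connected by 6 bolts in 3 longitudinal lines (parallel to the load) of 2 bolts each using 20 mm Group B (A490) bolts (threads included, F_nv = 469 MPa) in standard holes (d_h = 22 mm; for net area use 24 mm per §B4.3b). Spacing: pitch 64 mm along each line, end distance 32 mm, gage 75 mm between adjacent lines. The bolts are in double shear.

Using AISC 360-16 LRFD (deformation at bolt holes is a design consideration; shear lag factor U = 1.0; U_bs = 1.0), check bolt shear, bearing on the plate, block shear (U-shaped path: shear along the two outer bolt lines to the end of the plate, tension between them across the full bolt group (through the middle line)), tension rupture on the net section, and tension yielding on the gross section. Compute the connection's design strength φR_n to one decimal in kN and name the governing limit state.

Bolt shear: A_b = π(20)²/4 = 314.16 mm². φR_n = 0.75 × 469 × 314.16 × 6 × 2 = 1326.1 kN.
Bearing (8 mm plate, F_u = 450 MPa): end bolts L_c = 32 − 22/2 = 21, R_n = min(1.2×21×8×450, 2.4×20×8×450) = 90.72 kN/bolt; interior L_c = 64 − 22 = 42, R_n = 172.8 kN/bolt. φR_n = 0.75 × (3×90.72 + 3×172.8) = 592.9 kN.
Block shear: shear path 2×[32+1×64] = 2×96 mm, A_gv = 1536, A_nv = 2×(96 − 1.5×24)×8 = 960 mm²; tension across gage: (150 − 2×24)×8 = 816 mm². R_n = min(0.6×450×960, 0.6×345×1536) + 1.0×450×816 = min(259.2, 317.95) + 367.2 = 626.4 kN. φR_n = 0.75 × 626.4 = 469.8 kN.
Tension rupture (net): A_n = (282 − 3×24)×8 = 1680 mm² (U = 1.0, A_e = A_n). φR_n = 0.75 × 450 × 1680 = 567.0 kN.
Tension yield (gross): A_g = 282×8 = 2256 mm². φR_n = 0.90 × 345 × 2256 = 700.5 kN.
Governing: min(1326.1, 592.9, 469.8, 567.0, 700.5) = 469.8 kN → block shear.

469.8 kN (block shear governs)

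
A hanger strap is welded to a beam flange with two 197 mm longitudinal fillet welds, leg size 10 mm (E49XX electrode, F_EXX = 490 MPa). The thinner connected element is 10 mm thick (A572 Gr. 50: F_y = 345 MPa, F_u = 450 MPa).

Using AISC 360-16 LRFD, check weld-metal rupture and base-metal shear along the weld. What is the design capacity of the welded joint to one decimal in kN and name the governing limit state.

614.2 kN (weld metal governs)

Weld metal: throat = 0.707×10 = 7.07 mm, L = 2×197 = 394 mm. φR_n = 0.75 × 0.6 × 490 × 7.07 × 394 = 614.2 kN.
Base metal shear (10 mm plate): yield φR_n = 1.0×0.6×345×10×394 = 815.6 kN; rupture φR_n = 0.75×0.6×450×10×394 = 797.9 kN; take 797.9 kN (rupture).
Governing: min(614.2, 797.9) = 614.2 kN → weld metal.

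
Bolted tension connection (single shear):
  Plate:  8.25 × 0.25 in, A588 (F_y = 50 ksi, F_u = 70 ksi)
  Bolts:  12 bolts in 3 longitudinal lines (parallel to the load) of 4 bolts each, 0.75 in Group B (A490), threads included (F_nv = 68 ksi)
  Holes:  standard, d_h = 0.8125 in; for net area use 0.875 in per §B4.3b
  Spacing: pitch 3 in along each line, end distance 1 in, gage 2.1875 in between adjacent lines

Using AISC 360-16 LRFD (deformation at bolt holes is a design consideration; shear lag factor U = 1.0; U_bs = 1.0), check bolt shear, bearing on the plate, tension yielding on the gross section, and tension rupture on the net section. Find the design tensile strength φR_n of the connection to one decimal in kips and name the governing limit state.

Bolt shear: A_b = π(0.75)²/4 = 0.44179 in². φR_n = 0.75 × 68 × 0.44179 × 12 × 1 = 270.4 kips.
Bearing (0.25 in plate, F_u = 70 ksi): end bolts L_c = 1 − 0.8125/2 = 0.59375, R_n = min(1.2×0.59375×0.25×70, 2.4×0.75×0.25×70) = 12.469 kips/bolt; interior L_c = 3 − 0.8125 = 2.1875, R_n = 31.5 kips/bolt. φR_n = 0.75 × (3×12.469 + 9×31.5) = 240.7 kips.
Tension yield (gross): A_g = 8.25×0.25 = 2.0625 in². φR_n = 0.90 × 50 × 2.0625 = 92.8 kips.
Tension rupture (net): A_n = (8.25 − 3×0.875)×0.25 = 1.4063 in² (U = 1.0, A_e = A_n). φR_n = 0.75 × 70 × 1.4063 = 73.8 kips.
Governing: min(270.4, 240.7, 92.8, 73.8) = 73.8 kips → net-section rupture.

73.8 kips (net-section rupture governs)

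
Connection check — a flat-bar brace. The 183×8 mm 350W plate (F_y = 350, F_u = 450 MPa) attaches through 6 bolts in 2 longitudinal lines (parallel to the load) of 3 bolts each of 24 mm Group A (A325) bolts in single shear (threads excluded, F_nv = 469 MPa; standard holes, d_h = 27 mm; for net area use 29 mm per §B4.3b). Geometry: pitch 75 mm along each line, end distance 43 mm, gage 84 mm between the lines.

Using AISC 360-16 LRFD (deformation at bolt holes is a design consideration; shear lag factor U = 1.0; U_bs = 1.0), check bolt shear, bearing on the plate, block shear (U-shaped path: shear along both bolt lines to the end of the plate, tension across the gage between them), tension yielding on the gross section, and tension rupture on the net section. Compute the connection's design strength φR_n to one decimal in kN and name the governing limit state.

Bolt shear: A_b = π(24)²/4 = 452.39 mm². φR_n = 0.75 × 469 × 452.39 × 6 × 1 = 954.8 kN.
Bearing (8 mm plate, F_u = 450 MPa): end bolts L_c = 43 − 27/2 = 29.5, R_n = min(1.2×29.5×8×450, 2.4×24×8×450) = 127.44 kN/bolt; interior L_c = 75 − 27 = 48, R_n = 207.36 kN/bolt. φR_n = 0.75 × (2×127.44 + 4×207.36) = 813.2 kN.
Block shear: shear path 2×[43+2×75] = 2×193 mm, A_gv = 3088, A_nv = 2×(193 − 2.5×29)×8 = 1928 mm²; tension across gage: (84 − 1×29)×8 = 440 mm². R_n = min(0.6×450×1928, 0.6×350×3088) + 1.0×450×440 = min(520.56, 648.48) + 198 = 718.56 kN. φR_n = 0.75 × 718.56 = 538.9 kN.
Tension yield (gross): A_g = 183×8 = 1464 mm². φR_n = 0.90 × 350 × 1464 = 461.2 kN.
Tension rupture (net): A_n = (183 − 2×29)×8 = 1000 mm² (U = 1.0, A_e = A_n). φR_n = 0.75 × 450 × 1000 = 337.5 kN.
Governing: min(954.8, 813.2, 538.9, 461.2, 337.5) = 337.5 kN → net-section rupture.

337.5 kN (net-section rupture governs)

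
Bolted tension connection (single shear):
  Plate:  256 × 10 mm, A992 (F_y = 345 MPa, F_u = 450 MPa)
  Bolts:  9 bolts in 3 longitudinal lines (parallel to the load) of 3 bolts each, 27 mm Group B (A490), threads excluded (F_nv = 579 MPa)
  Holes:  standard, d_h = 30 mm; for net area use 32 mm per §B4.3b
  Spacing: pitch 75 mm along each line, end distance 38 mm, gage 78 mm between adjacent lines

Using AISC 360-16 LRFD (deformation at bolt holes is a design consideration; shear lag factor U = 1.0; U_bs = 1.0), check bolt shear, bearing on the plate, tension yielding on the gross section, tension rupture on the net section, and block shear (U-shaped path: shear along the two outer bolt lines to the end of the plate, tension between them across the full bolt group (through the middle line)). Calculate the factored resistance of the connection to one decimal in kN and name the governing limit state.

Bolt shear: A_b = π(27)²/4 = 572.56 mm². φR_n = 0.75 × 579 × 572.56 × 9 × 1 = 2237.7 kN.
Bearing (10 mm plate, F_u = 450 MPa): end bolts L_c = 38 − 30/2 = 23, R_n = min(1.2×23×10×450, 2.4×27×10×450) = 124.2 kN/bolt; interior L_c = 75 − 30 = 45, R_n = 243 kN/bolt. φR_n = 0.75 × (3×124.2 + 6×243) = 1373.0 kN.
Tension yield (gross): A_g = 256×10 = 2560 mm². φR_n = 0.90 × 345 × 2560 = 794.9 kN.
Tension rupture (net): A_n = (256 − 3×32)×10 = 1600 mm² (U = 1.0, A_e = A_n). φR_n = 0.75 × 450 × 1600 = 540.0 kN.
Block shear: shear path 2×[38+2×75] = 2×188 mm, A_gv = 3760, A_nv = 2×(188 − 2.5×32)×10 = 2160 mm²; tension across gage: (156 − 2×32)×10 = 920 mm². R_n = min(0.6×450×2160, 0.6×345×3760) + 1.0×450×920 = min(583.2, 778.32) + 414 = 997.2 kN. φR_n = 0.75 × 997.2 = 747.9 kN.
Governing: min(2237.7, 1373.0, 794.9, 540.0, 747.9) = 540.0 kN → net-section rupture.

540.0 kN (net-section rupture governs)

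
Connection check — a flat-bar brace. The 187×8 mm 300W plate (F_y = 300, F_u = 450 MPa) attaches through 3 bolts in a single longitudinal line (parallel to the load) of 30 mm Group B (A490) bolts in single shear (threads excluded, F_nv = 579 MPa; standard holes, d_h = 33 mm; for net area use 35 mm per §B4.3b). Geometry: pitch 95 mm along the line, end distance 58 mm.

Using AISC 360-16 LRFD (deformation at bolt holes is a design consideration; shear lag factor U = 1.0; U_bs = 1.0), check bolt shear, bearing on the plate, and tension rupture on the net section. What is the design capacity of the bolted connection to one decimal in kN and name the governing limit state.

410.4 kN (net-section rupture governs)

Bolt shear: A_b = π(30)²/4 = 706.86 mm². φR_n = 0.75 × 579 × 706.86 × 3 × 1 = 920.9 kN.
Bearing (8 mm plate, F_u = 450 MPa): end bolts L_c = 58 − 33/2 = 41.5, R_n = min(1.2×41.5×8×450, 2.4×30×8×450) = 179.28 kN/bolt; interior L_c = 95 − 33 = 62, R_n = 259.2 kN/bolt. φR_n = 0.75 × (1×179.28 + 2×259.2) = 523.3 kN.
Tension rupture (net): A_n = (187 − 1×35)×8 = 1216 mm² (U = 1.0, A_e = A_n). φR_n = 0.75 × 450 × 1216 = 410.4 kN.
Governing: min(920.9, 523.3, 410.4) = 410.4 kN → net-section rupture.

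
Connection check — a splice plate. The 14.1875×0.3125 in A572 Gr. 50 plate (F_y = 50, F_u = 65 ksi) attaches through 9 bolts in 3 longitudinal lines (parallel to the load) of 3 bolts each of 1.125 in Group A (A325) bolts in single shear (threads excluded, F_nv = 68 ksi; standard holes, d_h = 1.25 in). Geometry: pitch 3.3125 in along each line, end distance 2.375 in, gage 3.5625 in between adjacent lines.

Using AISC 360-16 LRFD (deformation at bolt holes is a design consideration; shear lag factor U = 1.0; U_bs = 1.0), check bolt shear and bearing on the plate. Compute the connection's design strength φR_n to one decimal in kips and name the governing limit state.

322.2 kips (bearing governs)

Bolt shear: A_b = π(1.125)²/4 = 0.99402 in². φR_n = 0.75 × 68 × 0.99402 × 9 × 1 = 456.3 kips.
Bearing (0.3125 in plate, F_u = 65 ksi): end bolts L_c = 2.375 − 1.25/2 = 1.75, R_n = min(1.2×1.75×0.3125×65, 2.4×1.125×0.3125×65) = 42.656 kips/bolt; interior L_c = 3.3125 − 1.25 = 2.0625, R_n = 50.273 kips/bolt. φR_n = 0.75 × (3×42.656 + 6×50.273) = 322.2 kips.
Governing: min(456.3, 322.2) = 322.2 kips → bearing.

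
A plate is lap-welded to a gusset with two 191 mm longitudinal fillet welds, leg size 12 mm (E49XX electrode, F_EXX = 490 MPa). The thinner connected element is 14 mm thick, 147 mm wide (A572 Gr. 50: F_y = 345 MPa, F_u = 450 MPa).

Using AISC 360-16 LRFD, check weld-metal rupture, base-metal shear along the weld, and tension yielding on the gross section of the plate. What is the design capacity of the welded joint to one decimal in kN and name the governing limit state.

639.0 kN (gross-section yield governs)

Weld metal: throat = 0.707×12 = 8.484 mm, L = 2×191 = 382 mm. φR_n = 0.75 × 0.6 × 490 × 8.484 × 382 = 714.6 kN.
Base metal shear (14 mm plate): yield φR_n = 1.0×0.6×345×14×382 = 1107.0 kN; rupture φR_n = 0.75×0.6×450×14×382 = 1083.0 kN; take 1083.0 kN (rupture).
Tension yield (gross): A_g = 147×14 = 2058 mm². φR_n = 0.90 × 345 × 2058 = 639.0 kN.
Governing: min(714.6, 1083.0, 639.0) = 639.0 kN → gross-section yield.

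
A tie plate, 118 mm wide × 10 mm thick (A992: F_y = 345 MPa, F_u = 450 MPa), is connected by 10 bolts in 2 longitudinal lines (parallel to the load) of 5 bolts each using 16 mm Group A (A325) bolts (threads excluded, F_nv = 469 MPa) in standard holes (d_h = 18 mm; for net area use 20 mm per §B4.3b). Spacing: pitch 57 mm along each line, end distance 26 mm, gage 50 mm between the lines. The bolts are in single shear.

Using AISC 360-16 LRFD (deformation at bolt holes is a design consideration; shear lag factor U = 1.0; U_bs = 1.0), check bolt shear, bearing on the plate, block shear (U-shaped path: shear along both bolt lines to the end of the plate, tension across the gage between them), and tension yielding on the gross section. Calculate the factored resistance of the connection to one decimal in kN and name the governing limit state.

366.4 kN (gross-section yield governs)

Bolt shear: A_b = π(16)²/4 = 201.06 mm². φR_n = 0.75 × 469 × 201.06 × 10 × 1 = 707.2 kN.
Bearing (10 mm plate, F_u = 450 MPa): end bolts L_c = 26 − 18/2 = 17, R_n = min(1.2×17×10×450, 2.4×16×10×450) = 91.8 kN/bolt; interior L_c = 57 − 18 = 39, R_n = 172.8 kN/bolt. φR_n = 0.75 × (2×91.8 + 8×172.8) = 1174.5 kN.
Block shear: shear path 2×[26+4×57] = 2×254 mm, A_gv = 5080, A_nv = 2×(254 − 4.5×20)×10 = 3280 mm²; tension across gage: (50 − 1×20)×10 = 300 mm². R_n = min(0.6×450×3280, 0.6×345×5080) + 1.0×450×300 = min(885.6, 1051.6) + 135 = 1020.6 kN. φR_n = 0.75 × 1020.6 = 765.5 kN.
Tension yield (gross): A_g = 118×10 = 1180 mm². φR_n = 0.90 × 345 × 1180 = 366.4 kN.
Governing: min(707.2, 1174.5, 765.5, 366.4) = 366.4 kN → gross-section yield.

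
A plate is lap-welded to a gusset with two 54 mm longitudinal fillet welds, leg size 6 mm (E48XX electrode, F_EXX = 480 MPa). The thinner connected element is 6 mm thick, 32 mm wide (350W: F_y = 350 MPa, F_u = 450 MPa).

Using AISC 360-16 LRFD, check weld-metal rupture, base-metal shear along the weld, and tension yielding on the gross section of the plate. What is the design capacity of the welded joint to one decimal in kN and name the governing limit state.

Weld metal: throat = 0.707×6 = 4.242 mm, L = 2×54 = 108 mm. φR_n = 0.75 × 0.6 × 480 × 4.242 × 108 = 99.0 kN.
Base metal shear (6 mm plate): yield φR_n = 1.0×0.6×350×6×108 = 136.1 kN; rupture φR_n = 0.75×0.6×450×6×108 = 131.2 kN; take 131.2 kN (rupture).
Tension yield (gross): A_g = 32×6 = 192 mm². φR_n = 0.90 × 350 × 192 = 60.5 kN.
Governing: min(99.0, 131.2, 60.5) = 60.5 kN → gross-section yield.

60.5 kN (gross-section yield governs)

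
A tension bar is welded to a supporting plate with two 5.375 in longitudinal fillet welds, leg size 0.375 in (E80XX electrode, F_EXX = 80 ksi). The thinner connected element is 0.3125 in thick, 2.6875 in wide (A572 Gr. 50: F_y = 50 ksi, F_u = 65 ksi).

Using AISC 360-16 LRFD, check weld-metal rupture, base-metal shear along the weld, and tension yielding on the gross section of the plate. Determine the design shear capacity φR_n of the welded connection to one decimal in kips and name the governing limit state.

37.8 kips (gross-section yield governs)

Weld metal: throat = 0.707×0.375 = 0.26513 in, L = 2×5.375 = 10.75 in. φR_n = 0.75 × 0.6 × 80 × 0.26513 × 10.75 = 102.6 kips.
Base metal shear (0.3125 in plate): yield φR_n = 1.0×0.6×50×0.3125×10.75 = 100.8 kips; rupture φR_n = 0.75×0.6×65×0.3125×10.75 = 98.3 kips; take 98.3 kips (rupture).
Tension yield (gross): A_g = 2.6875×0.3125 = 0.83984 in². φR_n = 0.90 × 50 × 0.83984 = 37.8 kips.
Governing: min(102.6, 98.3, 37.8) = 37.8 kips → gross-section yield.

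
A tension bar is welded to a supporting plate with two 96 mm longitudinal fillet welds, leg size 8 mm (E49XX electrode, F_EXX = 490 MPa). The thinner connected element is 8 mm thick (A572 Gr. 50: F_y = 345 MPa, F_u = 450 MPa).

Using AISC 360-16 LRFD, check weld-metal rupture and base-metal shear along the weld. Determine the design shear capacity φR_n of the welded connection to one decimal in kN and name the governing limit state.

Weld metal: throat = 0.707×8 = 5.656 mm, L = 2×96 = 192 mm. φR_n = 0.75 × 0.6 × 490 × 5.656 × 192 = 239.5 kN.
Base metal shear (8 mm plate): yield φR_n = 1.0×0.6×345×8×192 = 318.0 kN; rupture φR_n = 0.75×0.6×450×8×192 = 311.0 kN; take 311.0 kN (rupture).
Governing: min(239.5, 311.0) = 239.5 kN → weld metal.

239.5 kN (weld metal governs)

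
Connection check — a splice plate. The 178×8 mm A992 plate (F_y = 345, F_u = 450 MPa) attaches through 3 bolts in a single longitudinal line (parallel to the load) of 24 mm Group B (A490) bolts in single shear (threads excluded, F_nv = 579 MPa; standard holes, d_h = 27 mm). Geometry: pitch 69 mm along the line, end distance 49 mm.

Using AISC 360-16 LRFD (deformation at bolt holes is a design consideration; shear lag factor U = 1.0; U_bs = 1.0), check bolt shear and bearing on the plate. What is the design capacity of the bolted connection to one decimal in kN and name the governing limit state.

Bolt shear: A_b = π(24)²/4 = 452.39 mm². φR_n = 0.75 × 579 × 452.39 × 3 × 1 = 589.4 kN.
Bearing (8 mm plate, F_u = 450 MPa): end bolts L_c = 49 − 27/2 = 35.5, R_n = min(1.2×35.5×8×450, 2.4×24×8×450) = 153.36 kN/bolt; interior L_c = 69 − 27 = 42, R_n = 181.44 kN/bolt. φR_n = 0.75 × (1×153.36 + 2×181.44) = 387.2 kN.
Governing: min(589.4, 387.2) = 387.2 kN → bearing.

387.2 kN (bearing governs)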